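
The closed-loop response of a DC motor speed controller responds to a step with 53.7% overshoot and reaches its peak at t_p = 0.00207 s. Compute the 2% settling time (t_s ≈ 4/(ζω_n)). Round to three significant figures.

t_s ≈ 0.0133 s

ζ from %OS: ζ = |ln 0.537|/√(π²+ln²0.537) = 0.194.
From t_p = π/ω_d, ω_d = π/0.00207 = 1520 rad/s, so ω_n = ω_d/√(1−ζ²) = 1550 rad/s.
t_s ≈ 4/(ζω_n) = 4/(0.194·1550) = 0.0133 s.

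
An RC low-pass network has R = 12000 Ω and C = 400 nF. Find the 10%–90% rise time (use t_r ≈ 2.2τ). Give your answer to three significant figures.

τ = RC = 12000 × 400 nF = 0.00480 s.
t_r ≈ 2.2τ = 0.0106 s.

t_r ≈ 0.0106 s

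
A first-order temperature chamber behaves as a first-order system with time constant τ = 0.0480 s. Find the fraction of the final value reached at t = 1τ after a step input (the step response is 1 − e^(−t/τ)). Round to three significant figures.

y(t)/y_∞ = 1 − e^(−t/τ) = 1 − e^(−1) = 1 − e^(−1.00) = 0.632.

y/y_∞ ≈ 0.632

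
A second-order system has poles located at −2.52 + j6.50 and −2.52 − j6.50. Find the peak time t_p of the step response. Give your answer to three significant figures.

t_p = π/ω_d with ω_d = 6.50 (the imaginary part), so t_p = 0.483 s.

t_p ≈ 0.483 s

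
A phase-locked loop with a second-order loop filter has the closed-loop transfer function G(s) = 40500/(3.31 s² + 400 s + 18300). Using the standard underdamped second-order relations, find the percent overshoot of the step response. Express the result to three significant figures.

Dividing through by 3.31: denominator becomes s² + 120.8 s + 5529.
So ω_n = √5529 = 74.4 rad/s and ζ = 120.8/(2·74.4) = 0.813.
%OS = 100·exp(−πζ/√(1−ζ²)) = 1.25%.

%OS ≈ 1.25%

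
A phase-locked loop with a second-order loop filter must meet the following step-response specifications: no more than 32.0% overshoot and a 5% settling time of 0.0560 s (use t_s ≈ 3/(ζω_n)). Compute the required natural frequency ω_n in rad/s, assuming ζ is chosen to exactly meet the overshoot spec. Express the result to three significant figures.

Inverting the overshoot relation: ζ = |ln 0.320|/√(π² + ln²0.320) = 0.341.
Then ω_n = 3/(ζ t_s) = 3/(0.341 × 0.0560) = 157 rad/s.

ω_n ≈ 157 rad/s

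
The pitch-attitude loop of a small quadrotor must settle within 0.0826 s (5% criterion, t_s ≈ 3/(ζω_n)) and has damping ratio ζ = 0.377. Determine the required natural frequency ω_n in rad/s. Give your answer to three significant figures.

ω_n ≈ 96.3 rad/s

Rearranging t_s ≈ 3/(ζω_n) gives ω_n = 3/(ζ·t_s) = 3/(0.377 × 0.0826) = 96.3 rad/s.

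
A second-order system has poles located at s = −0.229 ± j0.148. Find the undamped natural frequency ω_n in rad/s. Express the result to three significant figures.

ω_n ≈ 0.273 rad/s

The poles are at −σ ± jω_d with σ = 0.229 and ω_d = 0.148, so ω_n = √(σ²+ω_d²) = 0.273 rad/s and ζ = σ/ω_n = 0.840.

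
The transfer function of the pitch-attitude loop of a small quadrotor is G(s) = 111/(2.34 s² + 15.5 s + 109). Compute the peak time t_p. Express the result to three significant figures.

t_p ≈ 0.526 s

Dividing through by 2.34: denominator becomes s² + 6.624 s + 46.58.
So ω_n = √46.58 = 6.83 rad/s and ζ = 6.624/(2·6.83) = 0.485.
ω_d = ω_n√(1−ζ²) = 5.97 rad/s. t_p = π/ω_d = 0.526 s.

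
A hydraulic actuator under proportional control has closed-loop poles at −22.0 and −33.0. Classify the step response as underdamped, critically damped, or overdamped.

Since the poles are distinct, negative and real, the response is overdamped.

overdamped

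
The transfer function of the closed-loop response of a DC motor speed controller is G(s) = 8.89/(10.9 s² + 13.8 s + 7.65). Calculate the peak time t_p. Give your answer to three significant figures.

Dividing through by 10.9: denominator becomes s² + 1.266 s + 0.7018.
So ω_n = √0.7018 = 0.838 rad/s and ζ = 1.266/(2·0.838) = 0.756.
ω_d = ω_n√(1−ζ²) = 0.549 rad/s. t_p = π/ω_d = 5.73 s.

t_p ≈ 5.73 s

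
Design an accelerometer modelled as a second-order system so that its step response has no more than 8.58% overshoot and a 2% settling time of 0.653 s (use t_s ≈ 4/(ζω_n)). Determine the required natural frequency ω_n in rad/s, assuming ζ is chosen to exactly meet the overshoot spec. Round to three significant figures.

Inverting the overshoot relation: ζ = |ln 0.0858|/√(π² + ln²0.0858) = 0.616.
From t_s ≈ 4/(ζω_n): ω_n = 4/(ζ·t_s) = 4/(0.616·0.653) = 9.95 rad/s.

ω_n ≈ 9.95 rad/s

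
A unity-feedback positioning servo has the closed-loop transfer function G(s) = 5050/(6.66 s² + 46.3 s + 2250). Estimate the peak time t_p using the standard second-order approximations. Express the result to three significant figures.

t_p ≈ 0.174 s

Dividing through by 6.66: denominator becomes s² + 6.952 s + 337.8.
So ω_n = √337.8 = 18.4 rad/s and ζ = 6.952/(2·18.4) = 0.189.
ω_d = ω_n√(1−ζ²) = 18.0 rad/s. t_p = π/ω_d = 0.174 s.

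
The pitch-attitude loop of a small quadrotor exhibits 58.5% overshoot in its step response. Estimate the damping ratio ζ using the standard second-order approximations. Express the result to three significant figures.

ζ ≈ 0.168

Inverting the overshoot relation: ζ = |ln 0.585|/√(π² + ln²0.585) = 0.168.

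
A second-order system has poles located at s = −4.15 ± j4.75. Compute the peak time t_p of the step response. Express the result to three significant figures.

t_p = π/ω_d with ω_d = 4.75 (the imaginary part), so t_p = 0.661 s.

t_p ≈ 0.661 s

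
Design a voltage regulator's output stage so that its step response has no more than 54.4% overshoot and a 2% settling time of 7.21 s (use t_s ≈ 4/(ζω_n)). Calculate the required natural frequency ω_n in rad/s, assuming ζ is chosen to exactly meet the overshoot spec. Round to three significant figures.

ω_n ≈ 2.92 rad/s

Inverting the overshoot relation: ζ = |ln 0.544|/√(π² + ln²0.544) = 0.190.
From t_s ≈ 4/(ζω_n): ω_n = 4/(ζ·t_s) = 4/(0.190·7.21) = 2.92 rad/s.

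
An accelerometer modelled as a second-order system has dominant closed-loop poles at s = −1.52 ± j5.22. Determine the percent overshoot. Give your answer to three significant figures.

%OS ≈ 40.1%

The poles are at −σ ± jω_d with σ = 1.52 and ω_d = 5.22, so ω_n = √(σ²+ω_d²) = 5.44 rad/s and ζ = σ/ω_n = 0.280.
%OS = 100·exp(−πζ/√(1−ζ²)) = 40.1%.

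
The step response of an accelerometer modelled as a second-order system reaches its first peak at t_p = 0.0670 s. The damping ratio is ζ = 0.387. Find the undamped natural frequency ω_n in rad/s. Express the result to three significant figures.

Peak time t_p = π/ω_d, so ω_d = π/t_p = π/0.0670 = 46.9 rad/s.
ω_n = ω_d/√(1−ζ²) = 46.9/√0.850 = 50.9 rad/s.

ω_n ≈ 50.9 rad/s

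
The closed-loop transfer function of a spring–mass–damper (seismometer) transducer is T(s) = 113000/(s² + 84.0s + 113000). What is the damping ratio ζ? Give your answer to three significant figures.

Matching coefficients with s² + 2ζω_n s + ω_n² gives ω_n² = 113000 ⇒ ω_n = 336 rad/s, and ζ = 84.0/(2ω_n) = 0.125.

ζ ≈ 0.125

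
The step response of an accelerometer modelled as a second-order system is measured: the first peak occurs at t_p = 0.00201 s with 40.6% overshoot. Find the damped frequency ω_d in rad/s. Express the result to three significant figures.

t_p = π/ω_d, so ω_d = π/0.00201 = 1560 rad/s.

ω_d ≈ 1560 rad/s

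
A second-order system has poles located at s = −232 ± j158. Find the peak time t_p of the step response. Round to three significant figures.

t_p ≈ 0.0199 s

t_p = π/ω_d with ω_d = 158 (the imaginary part), so t_p = 0.0199 s.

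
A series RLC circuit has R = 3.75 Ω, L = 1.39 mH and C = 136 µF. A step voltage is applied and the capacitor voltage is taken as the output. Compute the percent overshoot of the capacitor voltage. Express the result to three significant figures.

For a series RLC circuit (capacitor voltage as output), ω_n = 1/√(LC) = 1/√(1.39 mH · 136 µF) = 2300 rad/s.
ζ = (R/2)·√(C/L) = (3.75/2)·√(136 µF/1.39 mH) = 0.586.
%OS = 100 e^{−πζ/√(1−ζ²)} with ζ = 0.586 gives 10.3%.

%OS ≈ 10.3%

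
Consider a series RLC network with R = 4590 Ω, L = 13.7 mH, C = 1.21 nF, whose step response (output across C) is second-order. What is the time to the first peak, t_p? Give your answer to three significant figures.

t_p ≈ 0.0000175 s

For a series RLC circuit (capacitor voltage as output), ω_n = 1/√(LC) = 1/√(13.7 mH · 1.21 nF) = 246000 rad/s.
ζ = (R/2)·√(C/L) = (4590/2)·√(1.21 nF/13.7 mH) = 0.682.
ω_d = ω_n√(1−ζ²) = 180000 rad/s. t_p = π/ω_d = 0.0000175 s.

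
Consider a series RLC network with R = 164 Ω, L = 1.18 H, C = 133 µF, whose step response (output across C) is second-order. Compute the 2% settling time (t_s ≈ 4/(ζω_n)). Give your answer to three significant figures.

For a series RLC circuit (capacitor voltage as output), ω_n = 1/√(LC) = 1/√(1.18 H · 133 µF) = 79.8 rad/s.
ζ = (R/2)·√(C/L) = (164/2)·√(133 µF/1.18 H) = 0.871.
t_s ≈ 4/(ζω_n) = 0.0576 s.

t_s ≈ 0.0576 s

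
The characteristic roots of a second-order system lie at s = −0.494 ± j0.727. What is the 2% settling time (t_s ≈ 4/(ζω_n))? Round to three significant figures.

For poles at −σ ± jω_d, ζω_n = σ = 0.494, so t_s ≈ 4/σ = 8.10 s.

t_s ≈ 8.10 s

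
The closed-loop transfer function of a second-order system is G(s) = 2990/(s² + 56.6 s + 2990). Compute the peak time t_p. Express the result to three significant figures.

t_p ≈ 0.0671 s

ω_n = √2990 = 54.7 rad/s; ζ = 56.6/(2·54.7) = 0.518.
ω_d = ω_n√(1−ζ²) = 46.8 rad/s. Then t_p = π/ω_d = 0.0671 s.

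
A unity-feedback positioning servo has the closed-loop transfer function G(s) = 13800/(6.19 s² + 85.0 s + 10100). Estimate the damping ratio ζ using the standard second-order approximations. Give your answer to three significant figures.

ζ ≈ 0.170

Dividing through by 6.19: denominator becomes s² + 13.73 s + 1632.
So ω_n = √1632 = 40.4 rad/s and ζ = 13.73/(2·40.4) = 0.170.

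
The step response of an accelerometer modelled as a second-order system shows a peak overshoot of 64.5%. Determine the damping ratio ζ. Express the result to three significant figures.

From %OS = 100·exp(−πζ/√(1−ζ²)), invert to get ζ = −ln(OS)/√(π² + ln²(OS)) with OS = 0.645.
−ln 0.645 = 0.4385, so ζ = 0.4385/√(π² + 0.1923) = 0.138.

ζ ≈ 0.138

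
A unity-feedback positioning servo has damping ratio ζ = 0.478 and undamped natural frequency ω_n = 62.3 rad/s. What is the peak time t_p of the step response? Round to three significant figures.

t_p ≈ 0.0574 s

The damped frequency is ω_d = ω_n√(1−ζ²) = 62.3·√(1−0.228) = 54.7 rad/s.
Peak time t_p = π/ω_d = π/54.7 = 0.0574 s.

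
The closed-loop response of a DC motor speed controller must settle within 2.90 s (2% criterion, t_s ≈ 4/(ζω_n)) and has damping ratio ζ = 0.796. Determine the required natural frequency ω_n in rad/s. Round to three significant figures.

Rearranging t_s ≈ 4/(ζω_n) gives ω_n = 4/(ζ·t_s) = 4/(0.796 × 2.90) = 1.73 rad/s.

ω_n ≈ 1.73 rad/s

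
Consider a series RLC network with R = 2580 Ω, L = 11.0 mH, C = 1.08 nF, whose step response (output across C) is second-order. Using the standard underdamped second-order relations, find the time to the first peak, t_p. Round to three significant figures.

t_p ≈ 0.0000118 s

For a series RLC circuit (capacitor voltage as output), ω_n = 1/√(LC) = 1/√(11.0 mH · 1.08 nF) = 290000 rad/s.
ζ = (R/2)·√(C/L) = (2580/2)·√(1.08 nF/11.0 mH) = 0.404.
ω_d = 290000·√(1 − 0.404²) = 265000 rad/s. t_p = π/ω_d = 0.0000118 s.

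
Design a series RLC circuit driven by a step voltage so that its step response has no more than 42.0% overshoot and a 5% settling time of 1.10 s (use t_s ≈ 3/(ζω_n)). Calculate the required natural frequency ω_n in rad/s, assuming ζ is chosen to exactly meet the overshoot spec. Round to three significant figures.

Inverting the overshoot relation: ζ = |ln 0.420|/√(π² + ln²0.420) = 0.266.
Then ω_n = 3/(ζ t_s) = 3/(0.266 × 1.10) = 10.2 rad/s.

ω_n ≈ 10.2 rad/s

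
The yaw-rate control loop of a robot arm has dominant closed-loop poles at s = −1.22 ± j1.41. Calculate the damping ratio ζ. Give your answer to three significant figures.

The poles are at −σ ± jω_d with σ = 1.22 and ω_d = 1.41, so ω_n = √(σ²+ω_d²) = 1.86 rad/s and ζ = σ/ω_n = 0.654.

ζ ≈ 0.654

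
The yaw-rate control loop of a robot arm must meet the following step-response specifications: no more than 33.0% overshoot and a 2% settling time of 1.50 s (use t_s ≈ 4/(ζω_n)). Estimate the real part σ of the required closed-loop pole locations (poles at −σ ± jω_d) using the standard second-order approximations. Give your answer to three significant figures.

The settling-time spec alone fixes σ = ζω_n = 4/t_s = 4/1.50 = 2.67.
(Overshoot then fixes ζ = 0.333 and hence ω_d = σ·√(1−ζ²)/ζ = 7.56 rad/s.)

σ ≈ 2.67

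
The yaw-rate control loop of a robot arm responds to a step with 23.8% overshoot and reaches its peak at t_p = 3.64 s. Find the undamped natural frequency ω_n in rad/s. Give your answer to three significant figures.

ω_n ≈ 0.949 rad/s

The overshoot fixes ζ = −ln(OS)/√(π²+ln²(OS)) = 0.416.
t_p = π/ω_d ⇒ ω_d = 0.863 rad/s; then ω_n = ω_d/√(1−ζ²) = 0.949 rad/s.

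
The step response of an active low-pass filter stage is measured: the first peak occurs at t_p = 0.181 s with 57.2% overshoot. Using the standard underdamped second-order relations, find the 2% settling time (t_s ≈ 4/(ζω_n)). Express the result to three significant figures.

t_s ≈ 1.30 s

The overshoot fixes ζ = −ln(OS)/√(π²+ln²(OS)) = 0.175.
t_p = π/ω_d ⇒ ω_d = 17.4 rad/s; then ω_n = ω_d/√(1−ζ²) = 17.6 rad/s.
t_s ≈ 4/(ζω_n) = 4/(0.175·17.6) = 1.30 s.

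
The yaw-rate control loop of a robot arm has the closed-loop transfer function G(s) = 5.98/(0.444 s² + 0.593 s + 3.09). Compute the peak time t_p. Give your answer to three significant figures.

Dividing through by 0.444: denominator becomes s² + 1.336 s + 6.959.
So ω_n = √6.959 = 2.64 rad/s and ζ = 1.336/(2·2.64) = 0.253.
ω_d = ω_n√(1−ζ²) = 2.55 rad/s. t_p = π/ω_d = 1.23 s.

t_p ≈ 1.23 s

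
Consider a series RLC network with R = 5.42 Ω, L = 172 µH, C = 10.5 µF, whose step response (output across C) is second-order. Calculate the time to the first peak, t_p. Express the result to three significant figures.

For a series RLC circuit (capacitor voltage as output), ω_n = 1/√(LC) = 1/√(172 µH · 10.5 µF) = 23500 rad/s.
ζ = (R/2)·√(C/L) = (5.42/2)·√(10.5 µF/172 µH) = 0.670.
ω_d = ω_n√(1−ζ²) = 17500 rad/s. t_p = π/ω_d = 0.000180 s.

t_p ≈ 0.000180 s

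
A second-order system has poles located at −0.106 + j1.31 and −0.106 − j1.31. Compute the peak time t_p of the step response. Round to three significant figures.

t_p = π/ω_d with ω_d = 1.31 (the imaginary part), so t_p = 2.40 s.

t_p ≈ 2.40 s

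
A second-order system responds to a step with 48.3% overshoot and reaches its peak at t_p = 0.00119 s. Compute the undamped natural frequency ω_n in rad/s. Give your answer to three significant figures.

ζ from %OS: ζ = |ln 0.483|/√(π²+ln²0.483) = 0.226.
From t_p = π/ω_d, ω_d = π/0.00119 = 2640 rad/s, so ω_n = ω_d/√(1−ζ²) = 2710 rad/s.

ω_n ≈ 2710 rad/s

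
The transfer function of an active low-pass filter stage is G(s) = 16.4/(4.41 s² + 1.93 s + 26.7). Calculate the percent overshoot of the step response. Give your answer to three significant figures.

%OS ≈ 75.5%

Dividing through by 4.41: denominator becomes s² + 0.4376 s + 6.054.
So ω_n = √6.054 = 2.46 rad/s and ζ = 0.4376/(2·2.46) = 0.0889.
%OS = 100·exp(−πζ/√(1−ζ²)) = 75.5%.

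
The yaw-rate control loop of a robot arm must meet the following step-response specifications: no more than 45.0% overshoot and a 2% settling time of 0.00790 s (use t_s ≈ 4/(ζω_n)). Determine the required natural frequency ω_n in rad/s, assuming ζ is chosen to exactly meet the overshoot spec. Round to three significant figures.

From %OS = 100·exp(−πζ/√(1−ζ²)), invert to get ζ = −ln(OS)/√(π² + ln²(OS)) with OS = 0.450.
−ln 0.450 = 0.7985, so ζ = 0.7985/√(π² + 0.6376) = 0.246.
Then ω_n = 4/(ζ t_s) = 4/(0.246 × 0.00790) = 2060 rad/s.

ω_n ≈ 2060 rad/s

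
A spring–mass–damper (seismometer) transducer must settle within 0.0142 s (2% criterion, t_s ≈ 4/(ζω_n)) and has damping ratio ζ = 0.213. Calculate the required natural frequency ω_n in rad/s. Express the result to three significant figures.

Rearranging t_s ≈ 4/(ζω_n) gives ω_n = 4/(ζ·t_s) = 4/(0.213 × 0.0142) = 1320 rad/s.

ω_n ≈ 1320 rad/s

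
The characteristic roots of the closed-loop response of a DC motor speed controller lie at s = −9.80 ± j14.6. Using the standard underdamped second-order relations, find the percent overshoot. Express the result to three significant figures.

|pole| = ω_n = √(9.80² + 14.6²) = 17.6 rad/s; ζ = cos θ = σ/ω_n = 0.557.
%OS = 100 e^{−πζ/√(1−ζ²)} with ζ = 0.557 gives 12.1%.

%OS ≈ 12.1%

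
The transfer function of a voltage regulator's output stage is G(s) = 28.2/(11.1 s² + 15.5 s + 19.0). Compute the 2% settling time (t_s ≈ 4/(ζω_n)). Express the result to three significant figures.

t_s ≈ 5.73 s

Dividing through by 11.1: denominator becomes s² + 1.396 s + 1.712.
So ω_n = √1.712 = 1.31 rad/s and ζ = 1.396/(2·1.31) = 0.534.
t_s ≈ 4/(ζω_n) = 5.73 s.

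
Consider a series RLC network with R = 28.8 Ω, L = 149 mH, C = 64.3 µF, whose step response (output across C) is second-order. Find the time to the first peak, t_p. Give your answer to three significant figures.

t_p ≈ 0.0102 s

For a series RLC circuit (capacitor voltage as output), ω_n = 1/√(LC) = 1/√(149 mH · 64.3 µF) = 323 rad/s.
ζ = (R/2)·√(C/L) = (28.8/2)·√(64.3 µF/149 mH) = 0.299.
The damped frequency ω_d = ω_n√(1−ζ²) = 308 rad/s. t_p = π/ω_d = 0.0102 s.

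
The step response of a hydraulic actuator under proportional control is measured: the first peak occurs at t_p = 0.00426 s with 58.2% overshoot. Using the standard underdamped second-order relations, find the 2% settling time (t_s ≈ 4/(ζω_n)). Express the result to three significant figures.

t_s ≈ 0.0315 s

From the overshoot, ζ = −ln(OS)/√(π²+ln²(OS)) = 0.170.
t_p = π/ω_d ⇒ ω_d = 737 rad/s; then ω_n = ω_d/√(1−ζ²) = 748 rad/s.
t_s ≈ 4/(ζω_n) = 4/(0.170·748) = 0.0315 s.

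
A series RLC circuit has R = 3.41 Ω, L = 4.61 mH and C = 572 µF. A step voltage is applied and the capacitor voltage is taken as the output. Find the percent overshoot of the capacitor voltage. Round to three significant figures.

For a series RLC circuit (capacitor voltage as output), ω_n = 1/√(LC) = 1/√(4.61 mH · 572 µF) = 616 rad/s.
ζ = (R/2)·√(C/L) = (3.41/2)·√(572 µF/4.61 mH) = 0.601.
Overshoot: exp(−π·0.601/√(1−0.601²)) = 0.0944, i.e. 9.44%.

%OS ≈ 9.44%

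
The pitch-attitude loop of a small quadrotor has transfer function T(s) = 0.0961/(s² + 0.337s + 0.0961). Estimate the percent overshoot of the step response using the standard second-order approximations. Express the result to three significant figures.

Matching coefficients with s² + 2ζω_n s + ω_n² gives ω_n² = 0.0961 ⇒ ω_n = 0.310 rad/s, and ζ = 0.337/(2ω_n) = 0.544.
%OS = 100 e^{−πζ/√(1−ζ²)} with ζ = 0.544 gives 13.1%.

%OS ≈ 13.1%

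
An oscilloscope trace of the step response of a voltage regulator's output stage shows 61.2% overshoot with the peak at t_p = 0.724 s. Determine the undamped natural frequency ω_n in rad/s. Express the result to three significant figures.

ω_n ≈ 4.39 rad/s

From the overshoot, ζ = −ln(OS)/√(π²+ln²(OS)) = 0.154.
From t_p = π/ω_d, ω_d = π/0.724 = 4.34 rad/s, so ω_n = ω_d/√(1−ζ²) = 4.39 rad/s.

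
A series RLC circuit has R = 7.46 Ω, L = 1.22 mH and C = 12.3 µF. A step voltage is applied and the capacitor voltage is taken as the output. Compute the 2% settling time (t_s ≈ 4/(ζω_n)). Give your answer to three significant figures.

t_s ≈ 0.00131 s

For a series RLC circuit (capacitor voltage as output), ω_n = 1/√(LC) = 1/√(1.22 mH · 12.3 µF) = 8160 rad/s.
ζ = (R/2)·√(C/L) = (7.46/2)·√(12.3 µF/1.22 mH) = 0.375.
t_s ≈ 4/(ζω_n) = 0.00131 s.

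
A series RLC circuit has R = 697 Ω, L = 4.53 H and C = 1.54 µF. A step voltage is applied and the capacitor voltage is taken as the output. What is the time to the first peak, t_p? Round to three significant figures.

For a series RLC circuit (capacitor voltage as output), ω_n = 1/√(LC) = 1/√(4.53 H · 1.54 µF) = 379 rad/s.
ζ = (R/2)·√(C/L) = (697/2)·√(1.54 µF/4.53 H) = 0.203.
The damped frequency ω_d = ω_n√(1−ζ²) = 371 rad/s. t_p = π/ω_d = 0.00847 s.

t_p ≈ 0.00847 s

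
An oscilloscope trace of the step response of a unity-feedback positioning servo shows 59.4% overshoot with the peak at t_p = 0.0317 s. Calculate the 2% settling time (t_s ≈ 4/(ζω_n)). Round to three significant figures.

From the overshoot, ζ = −ln(OS)/√(π²+ln²(OS)) = 0.164.
From t_p = π/ω_d, ω_d = π/0.0317 = 99.1 rad/s, so ω_n = ω_d/√(1−ζ²) = 100 rad/s.
t_s ≈ 4/(ζω_n) = 4/(0.164·100) = 0.243 s.

t_s ≈ 0.243 s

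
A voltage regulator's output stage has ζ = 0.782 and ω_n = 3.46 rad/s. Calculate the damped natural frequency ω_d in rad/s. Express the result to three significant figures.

ω_d ≈ 2.16 rad/s

ω_d = ω_n√(1−ζ²) = 3.46·√0.388 = 2.16 rad/s.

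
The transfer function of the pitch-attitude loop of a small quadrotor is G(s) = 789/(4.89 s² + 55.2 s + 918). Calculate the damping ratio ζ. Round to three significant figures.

Dividing through by 4.89: denominator becomes s² + 11.29 s + 187.7.
So ω_n = √187.7 = 13.7 rad/s and ζ = 11.29/(2·13.7) = 0.412.

ζ ≈ 0.412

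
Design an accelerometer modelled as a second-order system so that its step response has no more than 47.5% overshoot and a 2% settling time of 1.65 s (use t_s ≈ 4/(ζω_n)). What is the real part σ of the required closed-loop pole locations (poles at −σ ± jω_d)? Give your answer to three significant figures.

The settling-time spec alone fixes σ = ζω_n = 4/t_s = 4/1.65 = 2.42.
(Overshoot then fixes ζ = 0.231 and hence ω_d = σ·√(1−ζ²)/ζ = 10.2 rad/s.)

σ ≈ 2.42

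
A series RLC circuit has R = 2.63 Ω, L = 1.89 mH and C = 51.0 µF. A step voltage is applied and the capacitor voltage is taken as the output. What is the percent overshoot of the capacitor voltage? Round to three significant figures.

%OS ≈ 49.9%

For a series RLC circuit (capacitor voltage as output), ω_n = 1/√(LC) = 1/√(1.89 mH · 51.0 µF) = 3220 rad/s.
ζ = (R/2)·√(C/L) = (2.63/2)·√(51.0 µF/1.89 mH) = 0.216.
%OS = 100·exp(−πζ/√(1−ζ²)) = 49.9%.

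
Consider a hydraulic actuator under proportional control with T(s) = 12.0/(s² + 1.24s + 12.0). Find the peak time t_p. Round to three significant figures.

Matching coefficients with s² + 2ζω_n s + ω_n² gives ω_n² = 12.0 ⇒ ω_n = 3.46 rad/s, and ζ = 1.24/(2ω_n) = 0.179.
The damped frequency ω_d = ω_n√(1−ζ²) = 3.41 rad/s. Then t_p = π/ω_d = 0.922 s.

t_p ≈ 0.922 s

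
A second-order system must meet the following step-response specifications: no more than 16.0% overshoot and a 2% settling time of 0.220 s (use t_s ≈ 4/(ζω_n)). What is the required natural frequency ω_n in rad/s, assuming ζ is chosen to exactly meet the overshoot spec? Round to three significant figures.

ω_n ≈ 36.1 rad/s

From %OS = 100·exp(−πζ/√(1−ζ²)), invert to get ζ = −ln(OS)/√(π² + ln²(OS)) with OS = 0.160.
−ln 0.160 = 1.833, so ζ = 1.833/√(π² + 3.358) = 0.504.
From t_s ≈ 4/(ζω_n): ω_n = 4/(ζ·t_s) = 4/(0.504·0.220) = 36.1 rad/s.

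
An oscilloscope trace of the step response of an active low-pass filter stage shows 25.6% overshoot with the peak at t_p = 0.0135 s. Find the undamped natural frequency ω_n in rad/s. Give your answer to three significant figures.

ζ from %OS: ζ = |ln 0.256|/√(π²+ln²0.256) = 0.398.
t_p = π/ω_d ⇒ ω_d = 233 rad/s; then ω_n = ω_d/√(1−ζ²) = 254 rad/s.

ω_n ≈ 254 rad/s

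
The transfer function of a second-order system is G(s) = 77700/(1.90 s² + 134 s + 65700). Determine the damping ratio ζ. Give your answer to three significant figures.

ζ ≈ 0.190

Dividing through by 1.90: denominator becomes s² + 70.53 s + 34580.
So ω_n = √34580 = 186 rad/s and ζ = 70.53/(2·186) = 0.190.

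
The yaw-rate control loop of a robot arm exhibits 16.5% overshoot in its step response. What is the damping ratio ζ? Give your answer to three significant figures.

ζ ≈ 0.498

ζ = −ln(OS)/√(π² + (ln OS)²). With OS = 0.165, ln OS = −1.802 and ζ = 1.802/3.622 = 0.498.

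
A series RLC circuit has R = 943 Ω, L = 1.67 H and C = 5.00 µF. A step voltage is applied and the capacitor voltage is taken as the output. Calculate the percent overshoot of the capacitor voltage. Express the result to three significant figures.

%OS ≈ 1.19%

For a series RLC circuit (capacitor voltage as output), ω_n = 1/√(LC) = 1/√(1.67 H · 5.00 µF) = 346 rad/s.
ζ = (R/2)·√(C/L) = (943/2)·√(5.00 µF/1.67 H) = 0.816.
Overshoot: exp(−π·0.816/√(1−0.816²)) = 0.0119, i.e. 1.19%.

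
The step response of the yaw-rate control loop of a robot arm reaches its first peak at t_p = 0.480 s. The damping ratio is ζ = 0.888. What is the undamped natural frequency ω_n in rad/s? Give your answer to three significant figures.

Peak time t_p = π/ω_d, so ω_d = π/t_p = π/0.480 = 6.54 rad/s.
ω_n = ω_d/√(1−ζ²) = 6.54/√0.211 = 14.2 rad/s.

ω_n ≈ 14.2 rad/s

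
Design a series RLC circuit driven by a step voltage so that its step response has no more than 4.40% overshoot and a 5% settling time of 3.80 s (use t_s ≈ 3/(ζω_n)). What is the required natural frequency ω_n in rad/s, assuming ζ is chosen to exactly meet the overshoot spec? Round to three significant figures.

From %OS = 100·exp(−πζ/√(1−ζ²)), invert to get ζ = −ln(OS)/√(π² + ln²(OS)) with OS = 0.0440.
−ln 0.0440 = 3.124, so ζ = 3.124/√(π² + 9.757) = 0.705.
From t_s ≈ 3/(ζω_n): ω_n = 3/(ζ·t_s) = 3/(0.705·3.80) = 1.12 rad/s.

ω_n ≈ 1.12 rad/s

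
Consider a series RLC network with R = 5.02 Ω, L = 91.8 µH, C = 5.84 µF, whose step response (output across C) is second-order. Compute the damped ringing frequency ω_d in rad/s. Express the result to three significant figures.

ω_d ≈ 33400 rad/s

For a series RLC circuit (capacitor voltage as output), ω_n = 1/√(LC) = 1/√(91.8 µH · 5.84 µF) = 43200 rad/s.
ζ = (R/2)·√(C/L) = (5.02/2)·√(5.84 µF/91.8 µH) = 0.633.
ω_d = 43200·√(1 − 0.633²) = 33400 rad/s.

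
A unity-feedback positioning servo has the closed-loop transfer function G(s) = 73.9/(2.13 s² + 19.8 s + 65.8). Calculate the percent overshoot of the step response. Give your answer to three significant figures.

%OS ≈ 0.830%

Dividing through by 2.13: denominator becomes s² + 9.296 s + 30.89.
So ω_n = √30.89 = 5.56 rad/s and ζ = 9.296/(2·5.56) = 0.836.
%OS = 100·exp(−πζ/√(1−ζ²)) = 0.830%.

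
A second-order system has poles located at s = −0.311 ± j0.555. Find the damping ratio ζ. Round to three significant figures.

ζ ≈ 0.489

|pole| = ω_n = √(0.311² + 0.555²) = 0.636 rad/s; ζ = cos θ = σ/ω_n = 0.489.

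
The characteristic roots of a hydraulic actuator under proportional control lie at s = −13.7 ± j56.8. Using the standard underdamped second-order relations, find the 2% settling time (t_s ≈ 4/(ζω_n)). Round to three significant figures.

t_s ≈ 0.292 s

For poles at −σ ± jω_d, ζω_n = σ = 13.7, so t_s ≈ 4/σ = 0.292 s.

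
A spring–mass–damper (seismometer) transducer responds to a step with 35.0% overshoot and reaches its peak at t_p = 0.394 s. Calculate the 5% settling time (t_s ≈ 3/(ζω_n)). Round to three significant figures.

ζ from %OS: ζ = |ln 0.350|/√(π²+ln²0.350) = 0.317.
t_p = π/ω_d ⇒ ω_d = 7.97 rad/s; then ω_n = ω_d/√(1−ζ²) = 8.41 rad/s.
t_s ≈ 3/(ζω_n) = 3/(0.317·8.41) = 1.13 s.

t_s ≈ 1.13 s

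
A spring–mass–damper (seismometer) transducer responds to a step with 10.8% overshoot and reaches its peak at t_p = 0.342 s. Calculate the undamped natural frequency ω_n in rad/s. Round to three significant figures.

The overshoot fixes ζ = −ln(OS)/√(π²+ln²(OS)) = 0.578.
From t_p = π/ω_d, ω_d = π/0.342 = 9.19 rad/s, so ω_n = ω_d/√(1−ζ²) = 11.3 rad/s.

ω_n ≈ 11.3 rad/s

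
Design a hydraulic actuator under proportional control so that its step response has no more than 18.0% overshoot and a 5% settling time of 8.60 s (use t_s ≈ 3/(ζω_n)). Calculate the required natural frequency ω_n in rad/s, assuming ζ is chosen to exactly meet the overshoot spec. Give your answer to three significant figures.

ω_n ≈ 0.728 rad/s

ζ = −ln(OS)/√(π² + (ln OS)²). With OS = 0.180, ln OS = −1.715 and ζ = 1.715/3.579 = 0.479.
From t_s ≈ 3/(ζω_n): ω_n = 3/(ζ·t_s) = 3/(0.479·8.60) = 0.728 rad/s.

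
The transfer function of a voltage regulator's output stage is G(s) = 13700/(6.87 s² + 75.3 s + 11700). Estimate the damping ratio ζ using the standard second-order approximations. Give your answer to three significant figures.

ζ ≈ 0.133

Dividing through by 6.87: denominator becomes s² + 10.96 s + 1703.
So ω_n = √1703 = 41.3 rad/s and ζ = 10.96/(2·41.3) = 0.133.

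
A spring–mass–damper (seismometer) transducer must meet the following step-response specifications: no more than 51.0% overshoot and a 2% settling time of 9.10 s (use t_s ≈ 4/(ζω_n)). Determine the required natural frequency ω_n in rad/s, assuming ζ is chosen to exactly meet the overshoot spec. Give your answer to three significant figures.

ζ = −ln(OS)/√(π² + (ln OS)²). With OS = 0.510, ln OS = −0.6733 and ζ = 0.6733/3.213 = 0.210.
From t_s ≈ 4/(ζω_n): ω_n = 4/(ζ·t_s) = 4/(0.210·9.10) = 2.10 rad/s.

ω_n ≈ 2.10 rad/s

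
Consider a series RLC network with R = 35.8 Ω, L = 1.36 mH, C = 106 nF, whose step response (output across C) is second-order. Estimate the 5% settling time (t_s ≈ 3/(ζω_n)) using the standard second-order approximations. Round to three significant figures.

t_s ≈ 0.000228 s

For a series RLC circuit (capacitor voltage as output), ω_n = 1/√(LC) = 1/√(1.36 mH · 106 nF) = 83300 rad/s.
ζ = (R/2)·√(C/L) = (35.8/2)·√(106 nF/1.36 mH) = 0.158.
t_s ≈ 3/(ζω_n) = 0.000228 s.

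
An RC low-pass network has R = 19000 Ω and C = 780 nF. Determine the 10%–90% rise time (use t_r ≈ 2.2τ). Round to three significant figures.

t_r ≈ 0.0326 s

τ = RC = 19000 × 780 nF = 0.0148 s.
t_r ≈ 2.2τ = 0.0326 s.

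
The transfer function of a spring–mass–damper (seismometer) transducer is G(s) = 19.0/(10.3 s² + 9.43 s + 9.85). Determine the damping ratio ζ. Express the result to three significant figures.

Dividing through by 10.3: denominator becomes s² + 0.9155 s + 0.9563.
So ω_n = √0.9563 = 0.978 rad/s and ζ = 0.9155/(2·0.978) = 0.468.

ζ ≈ 0.468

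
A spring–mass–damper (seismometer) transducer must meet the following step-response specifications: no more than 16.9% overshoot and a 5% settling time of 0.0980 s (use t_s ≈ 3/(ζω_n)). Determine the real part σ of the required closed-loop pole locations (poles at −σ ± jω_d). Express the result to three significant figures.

σ ≈ 30.6

The settling-time spec alone fixes σ = ζω_n = 3/t_s = 3/0.0980 = 30.6.
(Overshoot then fixes ζ = 0.493 and hence ω_d = σ·√(1−ζ²)/ζ = 54.1 rad/s.)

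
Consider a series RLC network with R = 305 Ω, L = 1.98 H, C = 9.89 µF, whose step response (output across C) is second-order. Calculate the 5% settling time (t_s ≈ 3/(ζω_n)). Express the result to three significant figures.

For a series RLC circuit (capacitor voltage as output), ω_n = 1/√(LC) = 1/√(1.98 H · 9.89 µF) = 226 rad/s.
ζ = (R/2)·√(C/L) = (305/2)·√(9.89 µF/1.98 H) = 0.341.
t_s ≈ 3/(ζω_n) = 0.0390 s.

t_s ≈ 0.0390 s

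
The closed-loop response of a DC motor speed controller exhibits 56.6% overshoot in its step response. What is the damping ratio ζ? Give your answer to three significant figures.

From %OS = 100·exp(−πζ/√(1−ζ²)), invert to get ζ = −ln(OS)/√(π² + ln²(OS)) with OS = 0.566.
−ln 0.566 = 0.5692, so ζ = 0.5692/√(π² + 0.3239) = 0.178.

ζ ≈ 0.178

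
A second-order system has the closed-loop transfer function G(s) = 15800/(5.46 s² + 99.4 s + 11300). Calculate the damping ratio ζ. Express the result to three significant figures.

ζ ≈ 0.200

Dividing through by 5.46: denominator becomes s² + 18.21 s + 2070.
So ω_n = √2070 = 45.5 rad/s and ζ = 18.21/(2·45.5) = 0.200.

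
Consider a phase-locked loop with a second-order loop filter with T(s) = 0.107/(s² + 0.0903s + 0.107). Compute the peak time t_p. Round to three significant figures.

Matching coefficients with s² + 2ζω_n s + ω_n² gives ω_n² = 0.107 ⇒ ω_n = 0.327 rad/s, and ζ = 0.0903/(2ω_n) = 0.138.
ω_d = 0.327·√(1 − 0.138²) = 0.324 rad/s. Then t_p = π/ω_d = 9.70 s.

t_p ≈ 9.70 s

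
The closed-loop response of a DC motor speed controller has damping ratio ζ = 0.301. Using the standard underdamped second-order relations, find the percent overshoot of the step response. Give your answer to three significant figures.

%OS ≈ 37.1%

For an underdamped second-order system, %OS = 100·exp(−πζ/√(1−ζ²)).
πζ/√(1−ζ²) = π·0.301/√(1−0.0906) = 0.9916, so %OS = 100·e^(−0.9916) = 37.1%.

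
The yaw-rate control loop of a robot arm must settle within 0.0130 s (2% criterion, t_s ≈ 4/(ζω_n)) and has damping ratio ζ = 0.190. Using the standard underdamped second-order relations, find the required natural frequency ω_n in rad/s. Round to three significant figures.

Rearranging t_s ≈ 4/(ζω_n) gives ω_n = 4/(ζ·t_s) = 4/(0.190 × 0.0130) = 1620 rad/s.

ω_n ≈ 1620 rad/s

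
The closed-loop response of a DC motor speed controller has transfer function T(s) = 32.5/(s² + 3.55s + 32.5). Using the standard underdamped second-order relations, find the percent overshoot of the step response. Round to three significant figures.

ω_n = √32.5 = 5.70 rad/s; ζ = 3.55/(2·5.70) = 0.311.
%OS = 100·exp(−πζ/√(1−ζ²)) = 35.7%.

%OS ≈ 35.7%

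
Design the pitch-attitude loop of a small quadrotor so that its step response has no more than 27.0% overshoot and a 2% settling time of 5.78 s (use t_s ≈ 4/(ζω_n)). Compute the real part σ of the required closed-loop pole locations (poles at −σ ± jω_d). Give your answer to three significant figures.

σ ≈ 0.692

The settling-time spec alone fixes σ = ζω_n = 4/t_s = 4/5.78 = 0.692.
(Overshoot then fixes ζ = 0.385 and hence ω_d = σ·√(1−ζ²)/ζ = 1.66 rad/s.)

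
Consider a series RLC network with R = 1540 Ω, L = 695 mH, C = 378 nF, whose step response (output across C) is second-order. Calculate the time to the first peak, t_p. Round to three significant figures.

t_p ≈ 0.00196 s

For a series RLC circuit (capacitor voltage as output), ω_n = 1/√(LC) = 1/√(695 mH · 378 nF) = 1950 rad/s.
ζ = (R/2)·√(C/L) = (1540/2)·√(378 nF/695 mH) = 0.568.
The damped frequency ω_d = ω_n√(1−ζ²) = 1610 rad/s. t_p = π/ω_d = 0.00196 s.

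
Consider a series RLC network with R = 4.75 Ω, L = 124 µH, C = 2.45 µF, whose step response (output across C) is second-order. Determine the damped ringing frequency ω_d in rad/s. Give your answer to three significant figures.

ω_d ≈ 54100 rad/s

For a series RLC circuit (capacitor voltage as output), ω_n = 1/√(LC) = 1/√(124 µH · 2.45 µF) = 57400 rad/s.
ζ = (R/2)·√(C/L) = (4.75/2)·√(2.45 µF/124 µH) = 0.334.
ω_d = ω_n√(1−ζ²) = 54100 rad/s.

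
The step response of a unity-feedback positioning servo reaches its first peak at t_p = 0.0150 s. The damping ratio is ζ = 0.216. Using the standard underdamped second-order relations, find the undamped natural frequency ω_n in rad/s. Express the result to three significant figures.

ω_n ≈ 215 rad/s

Peak time t_p = π/ω_d, so ω_d = π/t_p = π/0.0150 = 209 rad/s.
ω_n = ω_d/√(1−ζ²) = 209/√0.953 = 215 rad/s.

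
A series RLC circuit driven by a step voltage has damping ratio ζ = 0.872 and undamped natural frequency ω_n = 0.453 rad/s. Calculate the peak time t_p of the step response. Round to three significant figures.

The damped frequency is ω_d = ω_n√(1−ζ²) = 0.453·√(1−0.760) = 0.222 rad/s.
Peak time t_p = π/ω_d = π/0.222 = 14.2 s.

t_p ≈ 14.2 s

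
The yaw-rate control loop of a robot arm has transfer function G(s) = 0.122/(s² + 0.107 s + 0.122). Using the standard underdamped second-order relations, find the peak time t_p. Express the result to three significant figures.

Matching coefficients with s² + 2ζω_n s + ω_n² gives ω_n² = 0.122 ⇒ ω_n = 0.349 rad/s, and ζ = 0.107/(2ω_n) = 0.153.
ω_d = ω_n√(1−ζ²) = 0.345 rad/s. Then t_p = π/ω_d = 9.10 s.

t_p ≈ 9.10 s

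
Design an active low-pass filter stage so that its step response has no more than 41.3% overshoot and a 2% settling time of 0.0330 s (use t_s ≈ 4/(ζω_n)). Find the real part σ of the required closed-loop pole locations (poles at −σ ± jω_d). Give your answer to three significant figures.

The settling-time spec alone fixes σ = ζω_n = 4/t_s = 4/0.0330 = 121.
(Overshoot then fixes ζ = 0.271 and hence ω_d = σ·√(1−ζ²)/ζ = 431 rad/s.)

σ ≈ 121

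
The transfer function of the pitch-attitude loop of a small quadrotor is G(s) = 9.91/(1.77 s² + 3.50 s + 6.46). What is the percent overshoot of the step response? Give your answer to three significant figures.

%OS ≈ 15.0%

Dividing through by 1.77: denominator becomes s² + 1.977 s + 3.650.
So ω_n = √3.650 = 1.91 rad/s and ζ = 1.977/(2·1.91) = 0.518.
%OS = 100·exp(−πζ/√(1−ζ²)) = 15.0%.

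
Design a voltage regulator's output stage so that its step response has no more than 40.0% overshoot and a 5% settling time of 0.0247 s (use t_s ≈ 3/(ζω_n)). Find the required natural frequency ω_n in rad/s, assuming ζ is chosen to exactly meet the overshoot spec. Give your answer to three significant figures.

ω_n ≈ 434 rad/s

ζ = −ln(OS)/√(π² + (ln OS)²). With OS = 0.400, ln OS = −0.9163 and ζ = 0.9163/3.272 = 0.280.
Then ω_n = 3/(ζ t_s) = 3/(0.280 × 0.0247) = 434 rad/s.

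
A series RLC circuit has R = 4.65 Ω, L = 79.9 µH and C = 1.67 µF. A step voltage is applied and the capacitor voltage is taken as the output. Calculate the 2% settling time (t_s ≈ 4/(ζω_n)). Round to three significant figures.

t_s ≈ 0.000137 s

For a series RLC circuit (capacitor voltage as output), ω_n = 1/√(LC) = 1/√(79.9 µH · 1.67 µF) = 86600 rad/s.
ζ = (R/2)·√(C/L) = (4.65/2)·√(1.67 µF/79.9 µH) = 0.336.
t_s ≈ 4/(ζω_n) = 0.000137 s.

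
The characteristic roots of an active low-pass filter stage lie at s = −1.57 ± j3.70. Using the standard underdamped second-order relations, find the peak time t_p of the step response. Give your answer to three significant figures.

t_p ≈ 0.849 s

t_p = π/ω_d with ω_d = 3.70 (the imaginary part), so t_p = 0.849 s.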